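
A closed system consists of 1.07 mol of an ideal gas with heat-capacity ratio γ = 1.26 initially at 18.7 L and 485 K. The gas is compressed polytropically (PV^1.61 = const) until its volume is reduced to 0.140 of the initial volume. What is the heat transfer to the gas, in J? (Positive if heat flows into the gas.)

P₁ = nRT₁/V₁ = 1.07×8.314×485/18.7 = 231 kPa.
Polytropic n=1.61: T₂ = T₁(V₁/V₂)^(n−1) = 485×(7.14)^0.61 = 1610 K; P₂ = P₁(V₁/V₂)^n = 5470 kPa.
W = (P₁V₁−P₂V₂)/(n−1) = (231×18.7−5470×2.62)/0.61 = -16400 J.
ΔU = nCvΔT = 1.07×32.0×(1610−485) = 38500 J.
Q = ΔU + W = 22100 J.

22100 J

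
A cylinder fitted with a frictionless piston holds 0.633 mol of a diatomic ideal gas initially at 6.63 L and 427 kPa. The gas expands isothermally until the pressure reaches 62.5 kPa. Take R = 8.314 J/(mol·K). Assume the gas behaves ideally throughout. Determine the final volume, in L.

45.3 L

T₁ = P₁V₁/(nR) = 427×6.63/(0.633×8.314) = 538 K.
Isothermal: T stays 538 K; PV = const ⇒ V₂ = 45.3 L, P₂ = 62.5 kPa.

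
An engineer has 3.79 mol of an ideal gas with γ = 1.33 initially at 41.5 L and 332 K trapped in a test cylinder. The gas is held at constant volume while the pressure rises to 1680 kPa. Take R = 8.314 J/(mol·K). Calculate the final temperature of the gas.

P₁ = nRT₁/V₁ = 3.79×8.314×332/41.5 = 252 kPa.
Isochoric: V stays 41.5 L; P/T = const ⇒ T₂ = 2210 K, P₂ = 1680 kPa.

2210 K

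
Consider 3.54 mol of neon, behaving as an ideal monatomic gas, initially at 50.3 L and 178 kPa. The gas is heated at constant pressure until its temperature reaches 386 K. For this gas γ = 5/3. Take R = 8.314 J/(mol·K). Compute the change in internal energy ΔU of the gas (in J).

3610 J

T₁ = P₁V₁/(nR) = 178×50.3/(3.54×8.314) = 304 K.
Isobaric: P stays 178 kPa; V/T = const ⇒ T₂ = 386 K, V₂ = 63.8 L.
For an ideal gas ΔU = nCvΔT with Cv = (3/2)R = 12.5 J/(mol·K).
ΔU = 3.54×12.5×(386−304) = 3610 J.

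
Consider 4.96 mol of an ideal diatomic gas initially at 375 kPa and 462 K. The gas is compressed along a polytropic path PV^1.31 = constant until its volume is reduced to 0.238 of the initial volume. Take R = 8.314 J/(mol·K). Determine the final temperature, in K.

721 K

V₁ = nRT₁/P₁ = 4.96×8.314×462/375 = 50.8 L.
Polytropic n=1.31: T₂ = T₁(V₁/V₂)^(n−1) = 462×(4.20)^0.31 = 721 K; P₂ = P₁(V₁/V₂)^n = 2460 kPa.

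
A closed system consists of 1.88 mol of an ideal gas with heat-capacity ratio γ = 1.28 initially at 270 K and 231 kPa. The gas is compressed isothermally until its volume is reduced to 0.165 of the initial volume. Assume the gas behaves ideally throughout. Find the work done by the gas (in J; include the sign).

-7600 J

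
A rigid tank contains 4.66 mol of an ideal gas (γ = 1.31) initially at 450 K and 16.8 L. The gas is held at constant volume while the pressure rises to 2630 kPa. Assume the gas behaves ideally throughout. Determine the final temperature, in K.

P₁ = nRT₁/V₁ = 4.66×8.314×450/16.8 = 1040 kPa.
Isochoric: V stays 16.8 L; P/T = const ⇒ T₂ = 1140 K, P₂ = 2630 kPa.

1140 K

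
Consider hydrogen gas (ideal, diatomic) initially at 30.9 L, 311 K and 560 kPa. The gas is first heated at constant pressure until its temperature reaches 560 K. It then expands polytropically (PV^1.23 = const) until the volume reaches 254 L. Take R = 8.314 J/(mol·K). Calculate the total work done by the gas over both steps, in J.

53800 J

n = P₁V₁/(RT₁) = 560×30.9/(8.314×311) = 6.69 mol.
Step 1 — Isobaric: P stays 560 kPa; V/T = const ⇒ T₂ = 560 K, V₂ = 55.6 L.
W = PΔV = 560×(55.6−30.9) kPa·L = 13900 J.
ΔU = nCvΔT = 6.69×20.8×(560−311) = 34600 J.
Q = ΔU + W = nCpΔT = 48500 J.
State after step 1: P = 560 kPa, V = 55.6 L, T = 560 K.
Step 2 — Polytropic n=1.23: T₂ = T₁(V₁/V₂)^(n−1) = 560×(0.219)^0.23 = 395 K; P₂ = P₁(V₁/V₂)^n = 86.5 kPa.
W = (P₁V₁−P₂V₂)/(n−1) = (560×55.6−86.5×254)/0.23 = 39900 J.
ΔU = nCvΔT = 6.69×20.8×(395−560) = -23000 J.
Q = ΔU + W = 17000 J.
Net over both steps: W = 53800 J, Q = 65500 J, ΔU = 11700 J.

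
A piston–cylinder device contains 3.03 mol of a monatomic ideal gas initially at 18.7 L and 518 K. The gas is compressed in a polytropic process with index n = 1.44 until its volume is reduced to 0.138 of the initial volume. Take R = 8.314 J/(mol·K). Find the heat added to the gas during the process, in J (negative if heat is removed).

P₁ = nRT₁/V₁ = 3.03×8.314×518/18.7 = 698 kPa.
Polytropic n=1.44: T₂ = T₁(V₁/V₂)^(n−1) = 518×(7.25)^0.44 = 1240 K; P₂ = P₁(V₁/V₂)^n = 12100 kPa.
W = (P₁V₁−P₂V₂)/(n−1) = (698×18.7−12100×2.58)/0.44 = -41200 J.
ΔU = nCvΔT = 3.03×12.5×(1240−518) = 27200 J.
Q = ΔU + W = -14000 J.

-14000 J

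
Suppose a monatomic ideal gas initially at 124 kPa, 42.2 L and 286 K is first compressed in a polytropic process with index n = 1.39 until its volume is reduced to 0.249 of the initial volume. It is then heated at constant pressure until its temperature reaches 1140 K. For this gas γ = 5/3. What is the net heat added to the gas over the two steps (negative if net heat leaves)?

n = P₁V₁/(RT₁) = 124×42.2/(8.314×286) = 2.20 mol.
Step 1 — Polytropic n=1.39: T₂ = T₁(V₁/V₂)^(n−1) = 286×(4.02)^0.39 = 492 K; P₂ = P₁(V₁/V₂)^n = 856 kPa.
W = (P₁V₁−P₂V₂)/(n−1) = (124×42.2−856×10.5)/0.39 = -9660 J.
ΔU = nCvΔT = 2.20×12.5×(492−286) = 5650 J.
Q = ΔU + W = -4010 J.
State after step 1: P = 856 kPa, V = 10.5 L, T = 492 K.
Step 2 — Isobaric: P stays 856 kPa; V/T = const ⇒ T₂ = 1140 K, V₂ = 24.4 L.
W = PΔV = 856×(24.4−10.5) kPa·L = 11900 J.
ΔU = nCvΔT = 2.20×12.5×(1140−492) = 17800 J.
Q = ΔU + W = nCpΔT = 29600 J.
Net over both steps: W = 2200 J, Q = 25600 J, ΔU = 23400 J.

25600 J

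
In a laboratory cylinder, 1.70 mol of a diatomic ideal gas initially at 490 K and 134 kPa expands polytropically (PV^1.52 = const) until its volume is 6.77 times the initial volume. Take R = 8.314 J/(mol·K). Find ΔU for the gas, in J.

-10900 J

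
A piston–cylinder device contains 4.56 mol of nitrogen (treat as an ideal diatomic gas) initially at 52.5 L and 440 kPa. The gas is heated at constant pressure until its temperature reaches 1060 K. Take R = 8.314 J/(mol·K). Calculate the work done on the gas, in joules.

-17100 J

T₁ = P₁V₁/(nR) = 440×52.5/(4.56×8.314) = 609 K.
Isobaric: P stays 440 kPa; V/T = const ⇒ T₂ = 1060 K, V₂ = 91.3 L.
W = PΔV = 440×(91.3−52.5) kPa·L = 17100 J.
Work done on the gas = −W_by = -17100 J.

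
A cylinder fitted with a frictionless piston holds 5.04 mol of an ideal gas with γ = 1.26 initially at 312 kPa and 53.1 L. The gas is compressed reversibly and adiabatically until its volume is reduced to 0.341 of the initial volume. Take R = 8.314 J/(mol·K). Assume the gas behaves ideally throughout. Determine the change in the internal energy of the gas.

20600 J

T₁ = P₁V₁/(nR) = 312×53.1/(5.04×8.314) = 395 K.
Adiabatic: TV^(γ−1) = const ⇒ T₂ = 395×(2.93)^0.260 = 523 K; PV^γ = const ⇒ P₂ = 1210 kPa.
For an ideal gas ΔU = nCvΔT with Cv = R/(γ−1) = 32.0 J/(mol·K).
ΔU = 5.04×32.0×(523−395) = 20600 J.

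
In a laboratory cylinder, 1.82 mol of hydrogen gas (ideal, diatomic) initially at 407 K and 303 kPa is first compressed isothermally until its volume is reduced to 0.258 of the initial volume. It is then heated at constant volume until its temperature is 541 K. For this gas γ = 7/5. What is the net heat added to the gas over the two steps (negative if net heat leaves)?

-3270 J

V₁ = nRT₁/P₁ = 1.82×8.314×407/303 = 20.3 L.
Step 1 — Isothermal: T stays 407 K; PV = const ⇒ V₂ = 5.24 L, P₂ = 1170 kPa.
ΔU = 0 (ideal gas, T constant).
W = nRT ln(V₂/V₁) = 1.82×8.314×407×ln(0.258) = -8340 J.
Q = ΔU + W = -8340 J.
State after step 1: P = 1170 kPa, V = 5.24 L, T = 407 K.
Step 2 — Isochoric: V stays 5.24 L; P/T = const ⇒ T₂ = 541 K, P₂ = 1560 kPa.
W = 0 (no volume change).
ΔU = nCvΔT = 1.82×20.8×(541−407) = 5070 J.
Q = ΔU = 5070 J.
Net over both steps: W = -8340 J, Q = -3270 J, ΔU = 5070 J.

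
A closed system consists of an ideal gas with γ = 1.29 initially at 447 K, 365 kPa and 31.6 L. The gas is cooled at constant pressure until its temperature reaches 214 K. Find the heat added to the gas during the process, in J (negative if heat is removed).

-26700 J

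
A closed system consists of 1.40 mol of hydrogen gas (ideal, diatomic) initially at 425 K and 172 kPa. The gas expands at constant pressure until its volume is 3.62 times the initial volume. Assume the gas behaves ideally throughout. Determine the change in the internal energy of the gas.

V₁ = nRT₁/P₁ = 1.40×8.314×425/172 = 28.8 L.
Isobaric: P stays 172 kPa; V/T = const ⇒ T₂ = 1540 K, V₂ = 104 L.
For an ideal gas ΔU = nCvΔT with Cv = (5/2)R = 20.8 J/(mol·K).
ΔU = 1.40×20.8×(1540−425) = 32400 J.

32400 J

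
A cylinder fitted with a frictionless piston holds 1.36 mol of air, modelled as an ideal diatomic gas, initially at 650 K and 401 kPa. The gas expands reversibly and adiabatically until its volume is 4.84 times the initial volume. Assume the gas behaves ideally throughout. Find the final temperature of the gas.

V₁ = nRT₁/P₁ = 1.36×8.314×650/401 = 18.3 L.
Adiabatic: TV^(γ−1) = const ⇒ T₂ = 650×(0.207)^0.400 = 346 K; PV^γ = const ⇒ P₂ = 44.1 kPa.

346 K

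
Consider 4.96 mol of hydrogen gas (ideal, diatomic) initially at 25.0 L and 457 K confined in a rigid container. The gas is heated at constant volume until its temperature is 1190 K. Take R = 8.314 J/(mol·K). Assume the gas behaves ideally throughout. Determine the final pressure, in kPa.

1960 kPa

P₁ = nRT₁/V₁ = 4.96×8.314×457/25.0 = 754 kPa.
Isochoric: V stays 25.0 L; P/T = const ⇒ T₂ = 1190 K, P₂ = 1960 kPa.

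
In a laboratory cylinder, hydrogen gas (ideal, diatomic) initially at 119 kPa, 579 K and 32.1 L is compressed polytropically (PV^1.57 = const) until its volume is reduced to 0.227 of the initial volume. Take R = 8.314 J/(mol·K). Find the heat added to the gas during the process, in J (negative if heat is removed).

n = P₁V₁/(RT₁) = 119×32.1/(8.314×579) = 0.794 mol.
Polytropic n=1.57: T₂ = T₁(V₁/V₂)^(n−1) = 579×(4.41)^0.57 = 1350 K; P₂ = P₁(V₁/V₂)^n = 1220 kPa.
W = (P₁V₁−P₂V₂)/(n−1) = (119×32.1−1220×7.29)/0.57 = -8900 J.
ΔU = nCvΔT = 0.794×20.8×(1350−579) = 12700 J.
Q = ΔU + W = 3780 J.

3780 J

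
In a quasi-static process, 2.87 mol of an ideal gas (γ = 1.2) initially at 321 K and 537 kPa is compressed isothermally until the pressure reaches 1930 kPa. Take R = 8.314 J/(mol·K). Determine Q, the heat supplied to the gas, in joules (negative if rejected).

-9800 J

V₁ = nRT₁/P₁ = 2.87×8.314×321/537 = 14.3 L.
Isothermal: T stays 321 K; PV = const ⇒ V₂ = 3.97 L, P₂ = 1930 kPa.
ΔU = 0 (ideal gas, T constant).
W = nRT ln(V₂/V₁) = 2.87×8.314×321×ln(0.278) = -9800 J.
Q = ΔU + W = -9800 J.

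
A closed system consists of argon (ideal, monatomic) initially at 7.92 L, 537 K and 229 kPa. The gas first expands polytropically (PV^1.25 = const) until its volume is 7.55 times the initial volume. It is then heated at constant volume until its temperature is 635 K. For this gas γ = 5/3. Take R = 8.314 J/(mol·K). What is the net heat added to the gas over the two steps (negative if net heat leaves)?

3370 J

n = P₁V₁/(RT₁) = 229×7.92/(8.314×537) = 0.406 mol.
Step 1 — Polytropic n=1.25: T₂ = T₁(V₁/V₂)^(n−1) = 537×(0.132)^0.25 = 324 K; P₂ = P₁(V₁/V₂)^n = 18.3 kPa.
W = (P₁V₁−P₂V₂)/(n−1) = (229×7.92−18.3×59.8)/0.25 = 2880 J.
ΔU = nCvΔT = 0.406×12.5×(324−537) = -1080 J.
Q = ΔU + W = 1800 J.
State after step 1: P = 18.3 kPa, V = 59.8 L, T = 324 K.
Step 2 — Isochoric: V stays 59.8 L; P/T = const ⇒ T₂ = 635 K, P₂ = 35.9 kPa.
W = 0 (no volume change).
ΔU = nCvΔT = 0.406×12.5×(635−324) = 1580 J.
Q = ΔU = 1580 J.
Net over both steps: W = 2880 J, Q = 3370 J, ΔU = 496 J.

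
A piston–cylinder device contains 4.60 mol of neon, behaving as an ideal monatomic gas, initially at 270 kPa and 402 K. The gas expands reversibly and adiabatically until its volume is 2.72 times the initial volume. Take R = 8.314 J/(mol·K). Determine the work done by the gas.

11200 J

V₁ = nRT₁/P₁ = 4.60×8.314×402/270 = 56.9 L.
Adiabatic: TV^(γ−1) = const ⇒ T₂ = 402×(0.368)^0.667 = 206 K; PV^γ = const ⇒ P₂ = 50.9 kPa.
ΔU = nCvΔT = 4.60×12.5×(206−402) = -11200 J.
Q = 0 for an adiabatic process, so W = −ΔU = 11200 J.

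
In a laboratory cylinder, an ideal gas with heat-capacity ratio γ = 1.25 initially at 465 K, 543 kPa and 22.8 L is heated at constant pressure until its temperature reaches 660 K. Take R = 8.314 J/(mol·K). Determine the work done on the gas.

n = P₁V₁/(RT₁) = 543×22.8/(8.314×465) = 3.20 mol.
Isobaric: P stays 543 kPa; V/T = const ⇒ T₂ = 660 K, V₂ = 32.4 L.
W = PΔV = 543×(32.4−22.8) kPa·L = 5190 J.
Work done on the gas = −W_by = -5190 J.

-5190 J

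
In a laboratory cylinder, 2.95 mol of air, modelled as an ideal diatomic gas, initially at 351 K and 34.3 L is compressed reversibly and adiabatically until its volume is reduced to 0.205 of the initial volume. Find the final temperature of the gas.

P₁ = nRT₁/V₁ = 2.95×8.314×351/34.3 = 251 kPa.
Adiabatic: TV^(γ−1) = const ⇒ T₂ = 351×(4.88)^0.400 = 662 K; PV^γ = const ⇒ P₂ = 2310 kPa.

662 K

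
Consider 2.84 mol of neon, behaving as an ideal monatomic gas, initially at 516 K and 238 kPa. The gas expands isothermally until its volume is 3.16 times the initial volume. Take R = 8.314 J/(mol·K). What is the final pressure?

75.3 kPa

V₁ = nRT₁/P₁ = 2.84×8.314×516/238 = 51.2 L.
Isothermal: T stays 516 K; PV = const ⇒ V₂ = 162 L, P₂ = 75.3 kPa.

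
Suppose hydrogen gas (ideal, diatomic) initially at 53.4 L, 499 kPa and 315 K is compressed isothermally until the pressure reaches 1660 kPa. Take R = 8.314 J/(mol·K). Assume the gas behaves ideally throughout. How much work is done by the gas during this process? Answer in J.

-32000 J

n = P₁V₁/(RT₁) = 499×53.4/(8.314×315) = 10.2 mol.
Isothermal: T stays 315 K; PV = const ⇒ V₂ = 16.1 L, P₂ = 1660 kPa.
W = nRT ln(V₂/V₁) = 10.2×8.314×315×ln(0.301) = -32000 J.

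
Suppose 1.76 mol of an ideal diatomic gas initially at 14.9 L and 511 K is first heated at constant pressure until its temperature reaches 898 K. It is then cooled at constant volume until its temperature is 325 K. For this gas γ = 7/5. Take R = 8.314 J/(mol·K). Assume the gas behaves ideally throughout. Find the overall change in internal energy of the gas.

-6800 J

P₁ = nRT₁/V₁ = 1.76×8.314×511/14.9 = 502 kPa.
Step 1 — Isobaric: P stays 502 kPa; V/T = const ⇒ T₂ = 898 K, V₂ = 26.2 L.
W = PΔV = 502×(26.2−14.9) kPa·L = 5660 J.
ΔU = nCvΔT = 1.76×20.8×(898−511) = 14200 J.
Q = ΔU + W = nCpΔT = 19800 J.
State after step 1: P = 502 kPa, V = 26.2 L, T = 898 K.
Step 2 — Isochoric: V stays 26.2 L; P/T = const ⇒ T₂ = 325 K, P₂ = 182 kPa.
W = 0 (no volume change).
ΔU = nCvΔT = 1.76×20.8×(325−898) = -21000 J.
Q = ΔU = -21000 J.
Net over both steps: W = 5660 J, Q = -1140 J, ΔU = -6800 J.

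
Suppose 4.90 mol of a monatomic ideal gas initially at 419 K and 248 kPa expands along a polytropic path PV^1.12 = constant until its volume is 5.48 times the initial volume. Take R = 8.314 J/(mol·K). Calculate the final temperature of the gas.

V₁ = nRT₁/P₁ = 4.90×8.314×419/248 = 68.8 L.
Polytropic n=1.12: T₂ = T₁(V₁/V₂)^(n−1) = 419×(0.182)^0.12 = 342 K; P₂ = P₁(V₁/V₂)^n = 36.9 kPa.

342 K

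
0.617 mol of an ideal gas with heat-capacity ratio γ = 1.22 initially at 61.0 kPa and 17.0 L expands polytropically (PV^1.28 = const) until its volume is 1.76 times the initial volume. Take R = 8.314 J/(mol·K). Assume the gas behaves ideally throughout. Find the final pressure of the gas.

T₁ = P₁V₁/(nR) = 61.0×17.0/(0.617×8.314) = 202 K.
Polytropic n=1.28: T₂ = T₁(V₁/V₂)^(n−1) = 202×(0.568)^0.28 = 173 K; P₂ = P₁(V₁/V₂)^n = 29.6 kPa.

29.6 kPa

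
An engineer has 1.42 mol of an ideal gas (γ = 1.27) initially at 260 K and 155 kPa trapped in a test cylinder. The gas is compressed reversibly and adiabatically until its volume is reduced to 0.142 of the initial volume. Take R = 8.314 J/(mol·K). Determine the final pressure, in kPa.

1850 kPa

V₁ = nRT₁/P₁ = 1.42×8.314×260/155 = 19.8 L.
Adiabatic: TV^(γ−1) = const ⇒ T₂ = 260×(7.04)^0.270 = 440 K; PV^γ = const ⇒ P₂ = 1850 kPa.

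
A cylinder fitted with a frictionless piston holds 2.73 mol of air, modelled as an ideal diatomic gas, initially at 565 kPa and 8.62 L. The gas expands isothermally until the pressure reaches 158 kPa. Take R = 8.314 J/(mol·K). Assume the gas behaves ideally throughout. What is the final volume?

T₁ = P₁V₁/(nR) = 565×8.62/(2.73×8.314) = 215 K.
Isothermal: T stays 215 K; PV = const ⇒ V₂ = 30.8 L, P₂ = 158 kPa.

30.8 L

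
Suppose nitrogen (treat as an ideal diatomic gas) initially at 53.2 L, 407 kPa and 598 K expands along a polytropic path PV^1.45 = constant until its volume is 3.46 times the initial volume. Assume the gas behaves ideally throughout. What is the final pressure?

67.3 kPa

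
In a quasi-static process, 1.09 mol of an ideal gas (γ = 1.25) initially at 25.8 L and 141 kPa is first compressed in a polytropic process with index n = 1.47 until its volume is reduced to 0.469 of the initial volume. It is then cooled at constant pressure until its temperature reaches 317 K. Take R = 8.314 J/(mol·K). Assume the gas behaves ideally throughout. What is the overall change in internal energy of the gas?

T₁ = P₁V₁/(nR) = 141×25.8/(1.09×8.314) = 401 K.
Step 1 — Polytropic n=1.47: T₂ = T₁(V₁/V₂)^(n−1) = 401×(2.13)^0.47 = 573 K; P₂ = P₁(V₁/V₂)^n = 429 kPa.
W = (P₁V₁−P₂V₂)/(n−1) = (141×25.8−429×12.1)/0.47 = -3310 J.
ΔU = nCvΔT = 1.09×33.3×(573−401) = 6220 J.
Q = ΔU + W = 2910 J.
State after step 1: P = 429 kPa, V = 12.1 L, T = 573 K.
Step 2 — Isobaric: P stays 429 kPa; V/T = const ⇒ T₂ = 317 K, V₂ = 6.69 L.
W = PΔV = 429×(6.69−12.1) kPa·L = -2320 J.
ΔU = nCvΔT = 1.09×33.3×(317−573) = -9280 J.
Q = ΔU + W = nCpΔT = -11600 J.
Net over both steps: W = -5630 J, Q = -8690 J, ΔU = -3060 J.

-3060 J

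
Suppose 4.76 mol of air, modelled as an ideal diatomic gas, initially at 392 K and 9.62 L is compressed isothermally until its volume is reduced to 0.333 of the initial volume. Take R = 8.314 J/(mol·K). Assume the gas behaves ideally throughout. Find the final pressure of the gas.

P₁ = nRT₁/V₁ = 4.76×8.314×392/9.62 = 1610 kPa.
Isothermal: T stays 392 K; PV = const ⇒ V₂ = 3.20 L, P₂ = 4840 kPa.

4840 kPa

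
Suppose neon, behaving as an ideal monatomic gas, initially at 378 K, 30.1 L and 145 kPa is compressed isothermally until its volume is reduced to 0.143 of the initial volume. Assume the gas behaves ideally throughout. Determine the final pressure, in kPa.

1010 kPa

Isothermal: T stays 378 K; PV = const ⇒ V₂ = 4.30 L, P₂ = 1010 kPa.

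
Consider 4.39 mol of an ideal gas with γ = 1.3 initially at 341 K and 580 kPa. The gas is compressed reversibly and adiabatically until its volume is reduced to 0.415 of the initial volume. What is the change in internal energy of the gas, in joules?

12500 J

V₁ = nRT₁/P₁ = 4.39×8.314×341/580 = 21.5 L.
Adiabatic: TV^(γ−1) = const ⇒ T₂ = 341×(2.41)^0.300 = 444 K; PV^γ = const ⇒ P₂ = 1820 kPa.
For an ideal gas ΔU = nCvΔT with Cv = R/(γ−1) = 27.7 J/(mol·K).
ΔU = 4.39×27.7×(444−341) = 12500 J.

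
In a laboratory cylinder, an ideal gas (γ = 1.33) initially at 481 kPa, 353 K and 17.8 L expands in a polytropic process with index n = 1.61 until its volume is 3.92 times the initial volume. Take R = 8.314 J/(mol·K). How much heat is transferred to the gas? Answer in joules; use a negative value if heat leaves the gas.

-6730 J

n = P₁V₁/(RT₁) = 481×17.8/(8.314×353) = 2.92 mol.
Polytropic n=1.61: T₂ = T₁(V₁/V₂)^(n−1) = 353×(0.255)^0.61 = 153 K; P₂ = P₁(V₁/V₂)^n = 53.3 kPa.
W = (P₁V₁−P₂V₂)/(n−1) = (481×17.8−53.3×69.8)/0.61 = 7940 J.
ΔU = nCvΔT = 2.92×25.2×(153−353) = -14700 J.
Q = ΔU + W = -6730 J.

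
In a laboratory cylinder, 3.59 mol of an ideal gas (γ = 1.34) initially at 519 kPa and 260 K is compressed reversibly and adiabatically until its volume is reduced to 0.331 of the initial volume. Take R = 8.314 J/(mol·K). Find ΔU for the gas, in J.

10400 J

V₁ = nRT₁/P₁ = 3.59×8.314×260/519 = 15.0 L.
Adiabatic: TV^(γ−1) = const ⇒ T₂ = 260×(3.02)^0.340 = 379 K; PV^γ = const ⇒ P₂ = 2280 kPa.
For an ideal gas ΔU = nCvΔT with Cv = R/(γ−1) = 24.5 J/(mol·K).
ΔU = 3.59×24.5×(379−260) = 10400 J.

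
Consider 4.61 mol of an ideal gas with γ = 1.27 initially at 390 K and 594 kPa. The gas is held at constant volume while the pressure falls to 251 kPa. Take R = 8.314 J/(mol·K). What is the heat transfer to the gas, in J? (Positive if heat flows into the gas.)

V₁ = nRT₁/P₁ = 4.61×8.314×390/594 = 25.2 L.
Isochoric: V stays 25.2 L; P/T = const ⇒ T₂ = 165 K, P₂ = 251 kPa.
W = 0 (no volume change).
ΔU = nCvΔT = 4.61×30.8×(165−390) = -32000 J.
Q = ΔU = -32000 J.

-32000 J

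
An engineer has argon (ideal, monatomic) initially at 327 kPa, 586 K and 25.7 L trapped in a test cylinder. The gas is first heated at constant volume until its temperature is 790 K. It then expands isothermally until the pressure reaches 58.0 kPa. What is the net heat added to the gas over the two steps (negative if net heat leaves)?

27400 J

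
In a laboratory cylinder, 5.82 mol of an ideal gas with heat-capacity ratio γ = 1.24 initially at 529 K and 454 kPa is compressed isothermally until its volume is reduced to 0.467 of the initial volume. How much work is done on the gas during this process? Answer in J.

19500 J

V₁ = nRT₁/P₁ = 5.82×8.314×529/454 = 56.4 L.
Isothermal: T stays 529 K; PV = const ⇒ V₂ = 26.3 L, P₂ = 972 kPa.
W = nRT ln(V₂/V₁) = 5.82×8.314×529×ln(0.467) = -19500 J.
Work done on the gas = −W_by = 19500 J.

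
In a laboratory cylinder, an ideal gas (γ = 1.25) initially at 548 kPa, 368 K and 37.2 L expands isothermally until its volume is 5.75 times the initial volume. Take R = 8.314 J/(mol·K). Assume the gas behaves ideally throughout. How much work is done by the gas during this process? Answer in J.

35700 J

n = P₁V₁/(RT₁) = 548×37.2/(8.314×368) = 6.66 mol.
Isothermal: T stays 368 K; PV = const ⇒ V₂ = 214 L, P₂ = 95.3 kPa.
W = nRT ln(V₂/V₁) = 6.66×8.314×368×ln(5.75) = 35700 J.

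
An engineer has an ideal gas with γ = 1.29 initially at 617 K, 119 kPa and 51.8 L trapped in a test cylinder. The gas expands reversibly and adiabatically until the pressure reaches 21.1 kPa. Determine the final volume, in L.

198 L

Adiabatic: T₂/T₁ = (P₂/P₁)^((γ−1)/γ) ⇒ T₂ = 617×(0.177)^0.225 = 418 K; V₂ = 198 L.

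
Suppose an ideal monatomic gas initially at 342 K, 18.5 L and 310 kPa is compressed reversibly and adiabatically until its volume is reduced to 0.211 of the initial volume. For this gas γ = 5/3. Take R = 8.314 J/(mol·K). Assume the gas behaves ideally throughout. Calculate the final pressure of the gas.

4150 kPa

Adiabatic: TV^(γ−1) = const ⇒ T₂ = 342×(4.74)^0.667 = 965 K; PV^γ = const ⇒ P₂ = 4150 kPa.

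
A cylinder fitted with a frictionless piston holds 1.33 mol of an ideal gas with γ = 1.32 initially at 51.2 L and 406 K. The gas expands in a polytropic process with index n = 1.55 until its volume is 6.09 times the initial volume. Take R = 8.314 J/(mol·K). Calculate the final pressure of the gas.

5.33 kPa

P₁ = nRT₁/V₁ = 1.33×8.314×406/51.2 = 87.7 kPa.
Polytropic n=1.55: T₂ = T₁(V₁/V₂)^(n−1) = 406×(0.164)^0.55 = 150 K; P₂ = P₁(V₁/V₂)^n = 5.33 kPa.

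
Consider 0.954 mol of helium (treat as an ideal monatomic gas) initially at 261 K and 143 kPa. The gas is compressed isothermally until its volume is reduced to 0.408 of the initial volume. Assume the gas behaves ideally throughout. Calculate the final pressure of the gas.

V₁ = nRT₁/P₁ = 0.954×8.314×261/143 = 14.5 L.
Isothermal: T stays 261 K; PV = const ⇒ V₂ = 5.91 L, P₂ = 350 kPa.

350 kPa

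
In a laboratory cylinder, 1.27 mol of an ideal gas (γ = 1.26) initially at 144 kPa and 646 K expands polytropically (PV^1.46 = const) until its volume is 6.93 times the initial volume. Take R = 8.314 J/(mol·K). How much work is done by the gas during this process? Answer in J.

V₁ = nRT₁/P₁ = 1.27×8.314×646/144 = 47.4 L.
Polytropic n=1.46: T₂ = T₁(V₁/V₂)^(n−1) = 646×(0.144)^0.46 = 265 K; P₂ = P₁(V₁/V₂)^n = 8.53 kPa.
W = (P₁V₁−P₂V₂)/(n−1) = (144×47.4−8.53×328)/0.46 = 8740 J.

8740 J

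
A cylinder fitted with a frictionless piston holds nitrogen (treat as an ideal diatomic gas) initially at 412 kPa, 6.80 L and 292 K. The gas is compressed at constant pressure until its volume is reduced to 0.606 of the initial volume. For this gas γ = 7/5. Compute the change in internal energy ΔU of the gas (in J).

-2760 J

n = P₁V₁/(RT₁) = 412×6.80/(8.314×292) = 1.15 mol.
Isobaric: P stays 412 kPa; V/T = const ⇒ T₂ = 177 K, V₂ = 4.12 L.
For an ideal gas ΔU = nCvΔT with Cv = (5/2)R = 20.8 J/(mol·K).
ΔU = 1.15×20.8×(177−292) = -2760 J.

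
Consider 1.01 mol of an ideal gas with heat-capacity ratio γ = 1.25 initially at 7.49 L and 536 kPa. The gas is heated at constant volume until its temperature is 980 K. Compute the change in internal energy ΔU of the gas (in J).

16900 J

T₁ = P₁V₁/(nR) = 536×7.49/(1.01×8.314) = 478 K.
Isochoric: V stays 7.49 L; P/T = const ⇒ T₂ = 980 K, P₂ = 1100 kPa.
For an ideal gas ΔU = nCvΔT with Cv = R/(γ−1) = 33.3 J/(mol·K).
ΔU = 1.01×33.3×(980−478) = 16900 J.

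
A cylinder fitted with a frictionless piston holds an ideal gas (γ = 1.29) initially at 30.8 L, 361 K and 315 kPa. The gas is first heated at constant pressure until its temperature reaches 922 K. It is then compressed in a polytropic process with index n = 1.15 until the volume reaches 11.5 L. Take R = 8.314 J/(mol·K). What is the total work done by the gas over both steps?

n = P₁V₁/(RT₁) = 315×30.8/(8.314×361) = 3.23 mol.
Step 1 — Isobaric: P stays 315 kPa; V/T = const ⇒ T₂ = 922 K, V₂ = 78.7 L.
W = PΔV = 315×(78.7−30.8) kPa·L = 15100 J.
ΔU = nCvΔT = 3.23×28.7×(922−361) = 52000 J.
Q = ΔU + W = nCpΔT = 67100 J.
State after step 1: P = 315 kPa, V = 78.7 L, T = 922 K.
Step 2 — Polytropic n=1.15: T₂ = T₁(V₁/V₂)^(n−1) = 922×(6.84)^0.15 = 1230 K; P₂ = P₁(V₁/V₂)^n = 2880 kPa.
W = (P₁V₁−P₂V₂)/(n−1) = (315×78.7−2880×11.5)/0.15 = -55200 J.
ΔU = nCvΔT = 3.23×28.7×(1230−922) = 28600 J.
Q = ΔU + W = -26700 J.
Net over both steps: W = -40200 J, Q = 40400 J, ΔU = 80600 J.

-40200 J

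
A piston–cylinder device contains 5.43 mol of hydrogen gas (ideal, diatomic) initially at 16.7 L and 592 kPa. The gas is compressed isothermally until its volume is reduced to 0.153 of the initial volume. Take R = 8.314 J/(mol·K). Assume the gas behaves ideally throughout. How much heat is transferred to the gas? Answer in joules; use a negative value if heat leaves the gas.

T₁ = P₁V₁/(nR) = 592×16.7/(5.43×8.314) = 219 K.
Isothermal: T stays 219 K; PV = const ⇒ V₂ = 2.56 L, P₂ = 3870 kPa.
ΔU = 0 (ideal gas, T constant).
W = nRT ln(V₂/V₁) = 5.43×8.314×219×ln(0.153) = -18600 J.
Q = ΔU + W = -18600 J.

-18600 J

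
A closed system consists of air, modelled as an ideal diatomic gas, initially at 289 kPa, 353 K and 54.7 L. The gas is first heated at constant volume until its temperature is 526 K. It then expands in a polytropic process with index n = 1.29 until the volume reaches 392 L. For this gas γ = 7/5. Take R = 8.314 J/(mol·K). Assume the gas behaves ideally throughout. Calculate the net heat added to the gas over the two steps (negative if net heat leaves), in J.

n = P₁V₁/(RT₁) = 289×54.7/(8.314×353) = 5.39 mol.
Step 1 — Isochoric: V stays 54.7 L; P/T = const ⇒ T₂ = 526 K, P₂ = 431 kPa.
W = 0 (no volume change).
ΔU = nCvΔT = 5.39×20.8×(526−353) = 19400 J.
Q = ΔU = 19400 J.
State after step 1: P = 431 kPa, V = 54.7 L, T = 526 K.
Step 2 — Polytropic n=1.29: T₂ = T₁(V₁/V₂)^(n−1) = 526×(0.140)^0.29 = 297 K; P₂ = P₁(V₁/V₂)^n = 33.9 kPa.
W = (P₁V₁−P₂V₂)/(n−1) = (431×54.7−33.9×392)/0.29 = 35300 J.
ΔU = nCvΔT = 5.39×20.8×(297−526) = -25600 J.
Q = ΔU + W = 9720 J.
Net over both steps: W = 35300 J, Q = 29100 J, ΔU = -6250 J.

29100 J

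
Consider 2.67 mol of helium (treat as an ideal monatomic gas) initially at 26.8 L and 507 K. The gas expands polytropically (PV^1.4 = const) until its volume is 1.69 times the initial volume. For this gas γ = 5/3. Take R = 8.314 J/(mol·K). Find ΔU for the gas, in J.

P₁ = nRT₁/V₁ = 2.67×8.314×507/26.8 = 420 kPa.
Polytropic n=1.4: T₂ = T₁(V₁/V₂)^(n−1) = 507×(0.592)^0.40 = 411 K; P₂ = P₁(V₁/V₂)^n = 201 kPa.
For an ideal gas ΔU = nCvΔT with Cv = (3/2)R = 12.5 J/(mol·K).
ΔU = 2.67×12.5×(411−507) = -3200 J.

-3200 J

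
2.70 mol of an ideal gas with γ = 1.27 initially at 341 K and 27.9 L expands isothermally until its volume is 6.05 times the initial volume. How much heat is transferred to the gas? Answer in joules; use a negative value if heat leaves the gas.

13800 J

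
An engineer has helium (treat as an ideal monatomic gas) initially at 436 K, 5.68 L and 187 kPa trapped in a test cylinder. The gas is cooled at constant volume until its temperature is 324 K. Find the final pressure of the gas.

Isochoric: V stays 5.68 L; P/T = const ⇒ T₂ = 324 K, P₂ = 139 kPa.

139 kPa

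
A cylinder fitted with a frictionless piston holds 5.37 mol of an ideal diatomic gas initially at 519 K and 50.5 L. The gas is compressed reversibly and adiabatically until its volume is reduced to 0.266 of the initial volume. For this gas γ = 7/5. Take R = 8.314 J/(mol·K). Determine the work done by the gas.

-40500 J

P₁ = nRT₁/V₁ = 5.37×8.314×519/50.5 = 459 kPa.
Adiabatic: TV^(γ−1) = const ⇒ T₂ = 519×(3.76)^0.400 = 881 K; PV^γ = const ⇒ P₂ = 2930 kPa.
ΔU = nCvΔT = 5.37×20.8×(881−519) = 40500 J.
Q = 0 for an adiabatic process, so W = −ΔU = -40500 J.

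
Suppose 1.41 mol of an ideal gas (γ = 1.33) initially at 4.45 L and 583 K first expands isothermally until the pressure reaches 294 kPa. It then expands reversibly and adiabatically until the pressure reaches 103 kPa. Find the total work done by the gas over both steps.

16000 J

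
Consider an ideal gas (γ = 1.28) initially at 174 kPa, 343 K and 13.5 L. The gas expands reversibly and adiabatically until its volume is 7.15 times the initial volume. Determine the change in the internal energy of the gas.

-3550 J

n = P₁V₁/(RT₁) = 174×13.5/(8.314×343) = 0.824 mol.
Adiabatic: TV^(γ−1) = const ⇒ T₂ = 343×(0.140)^0.280 = 198 K; PV^γ = const ⇒ P₂ = 14.0 kPa.
For an ideal gas ΔU = nCvΔT with Cv = R/(γ−1) = 29.7 J/(mol·K).
ΔU = 0.824×29.7×(198−343) = -3550 J.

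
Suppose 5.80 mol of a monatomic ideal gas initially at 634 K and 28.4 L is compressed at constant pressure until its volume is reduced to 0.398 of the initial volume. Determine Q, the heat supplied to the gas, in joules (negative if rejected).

P₁ = nRT₁/V₁ = 5.80×8.314×634/28.4 = 1080 kPa.
Isobaric: P stays 1080 kPa; V/T = const ⇒ T₂ = 252 K, V₂ = 11.3 L.
W = PΔV = 1080×(11.3−28.4) kPa·L = -18400 J.
ΔU = nCvΔT = 5.80×12.5×(252−634) = -27600 J.
Q = ΔU + W = nCpΔT = -46000 J.

-46000 J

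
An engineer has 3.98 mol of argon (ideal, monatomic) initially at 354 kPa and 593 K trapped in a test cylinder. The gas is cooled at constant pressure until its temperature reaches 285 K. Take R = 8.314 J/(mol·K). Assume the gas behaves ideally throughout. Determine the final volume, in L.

26.6 L

V₁ = nRT₁/P₁ = 3.98×8.314×593/354 = 55.4 L.
Isobaric: P stays 354 kPa; V/T = const ⇒ T₂ = 285 K, V₂ = 26.6 L.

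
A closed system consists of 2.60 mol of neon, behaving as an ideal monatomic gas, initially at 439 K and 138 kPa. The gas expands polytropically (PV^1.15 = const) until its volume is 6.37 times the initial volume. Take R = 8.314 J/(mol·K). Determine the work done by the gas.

15300 J

V₁ = nRT₁/P₁ = 2.60×8.314×439/138 = 68.8 L.
Polytropic n=1.15: T₂ = T₁(V₁/V₂)^(n−1) = 439×(0.157)^0.15 = 333 K; P₂ = P₁(V₁/V₂)^n = 16.4 kPa.
W = (P₁V₁−P₂V₂)/(n−1) = (138×68.8−16.4×438)/0.15 = 15300 J.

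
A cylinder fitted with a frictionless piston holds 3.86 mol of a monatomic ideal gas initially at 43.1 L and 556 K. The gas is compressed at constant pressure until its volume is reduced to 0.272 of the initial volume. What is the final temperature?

151 K

P₁ = nRT₁/V₁ = 3.86×8.314×556/43.1 = 414 kPa.
Isobaric: P stays 414 kPa; V/T = const ⇒ T₂ = 151 K, V₂ = 11.7 L.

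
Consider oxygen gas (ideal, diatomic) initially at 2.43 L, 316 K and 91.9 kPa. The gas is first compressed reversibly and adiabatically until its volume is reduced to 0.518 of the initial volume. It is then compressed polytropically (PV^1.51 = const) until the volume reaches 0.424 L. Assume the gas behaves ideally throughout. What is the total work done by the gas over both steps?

-591 J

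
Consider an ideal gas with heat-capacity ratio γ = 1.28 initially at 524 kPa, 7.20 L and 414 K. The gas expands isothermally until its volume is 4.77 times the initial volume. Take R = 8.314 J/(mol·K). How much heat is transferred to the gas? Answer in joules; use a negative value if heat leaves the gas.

5890 J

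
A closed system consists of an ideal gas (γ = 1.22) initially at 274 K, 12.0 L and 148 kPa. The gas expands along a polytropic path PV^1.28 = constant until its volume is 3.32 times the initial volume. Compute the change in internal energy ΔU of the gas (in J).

-2300 J

n = P₁V₁/(RT₁) = 148×12.0/(8.314×274) = 0.780 mol.
Polytropic n=1.28: T₂ = T₁(V₁/V₂)^(n−1) = 274×(0.301)^0.28 = 196 K; P₂ = P₁(V₁/V₂)^n = 31.9 kPa.
For an ideal gas ΔU = nCvΔT with Cv = R/(γ−1) = 37.8 J/(mol·K).
ΔU = 0.780×37.8×(196−274) = -2300 J.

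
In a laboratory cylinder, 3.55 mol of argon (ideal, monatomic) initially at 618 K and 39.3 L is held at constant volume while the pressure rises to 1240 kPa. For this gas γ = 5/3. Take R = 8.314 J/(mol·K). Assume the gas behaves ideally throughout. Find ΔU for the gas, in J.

45700 J

P₁ = nRT₁/V₁ = 3.55×8.314×618/39.3 = 464 kPa.
Isochoric: V stays 39.3 L; P/T = const ⇒ T₂ = 1650 K, P₂ = 1240 kPa.
For an ideal gas ΔU = nCvΔT with Cv = (3/2)R = 12.5 J/(mol·K).
ΔU = 3.55×12.5×(1650−618) = 45700 J.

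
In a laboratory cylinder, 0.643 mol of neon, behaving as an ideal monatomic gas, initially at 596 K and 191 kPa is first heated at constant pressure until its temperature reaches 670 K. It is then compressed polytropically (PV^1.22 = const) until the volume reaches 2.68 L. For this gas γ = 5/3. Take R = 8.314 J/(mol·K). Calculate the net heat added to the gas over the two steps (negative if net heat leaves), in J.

-4840 J

V₁ = nRT₁/P₁ = 0.643×8.314×596/191 = 16.7 L.
Step 1 — Isobaric: P stays 191 kPa; V/T = const ⇒ T₂ = 670 K, V₂ = 18.8 L.
W = PΔV = 191×(18.8−16.7) kPa·L = 396 J.
ΔU = nCvΔT = 0.643×12.5×(670−596) = 593 J.
Q = ΔU + W = nCpΔT = 989 J.
State after step 1: P = 191 kPa, V = 18.8 L, T = 670 K.
Step 2 — Polytropic n=1.22: T₂ = T₁(V₁/V₂)^(n−1) = 670×(7.00)^0.22 = 1030 K; P₂ = P₁(V₁/V₂)^n = 2050 kPa.
W = (P₁V₁−P₂V₂)/(n−1) = (191×18.8−2050×2.68)/0.22 = -8700 J.
ΔU = nCvΔT = 0.643×12.5×(1030−670) = 2870 J.
Q = ΔU + W = -5830 J.
Net over both steps: W = -8300 J, Q = -4840 J, ΔU = 3460 J.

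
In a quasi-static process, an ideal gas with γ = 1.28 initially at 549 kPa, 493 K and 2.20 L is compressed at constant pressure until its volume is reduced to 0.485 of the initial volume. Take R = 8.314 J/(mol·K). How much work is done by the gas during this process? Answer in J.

n = P₁V₁/(RT₁) = 549×2.20/(8.314×493) = 0.295 mol.
Isobaric: P stays 549 kPa; V/T = const ⇒ T₂ = 239 K, V₂ = 1.07 L.
W = PΔV = 549×(1.07−2.20) kPa·L = -622 J.

-622 J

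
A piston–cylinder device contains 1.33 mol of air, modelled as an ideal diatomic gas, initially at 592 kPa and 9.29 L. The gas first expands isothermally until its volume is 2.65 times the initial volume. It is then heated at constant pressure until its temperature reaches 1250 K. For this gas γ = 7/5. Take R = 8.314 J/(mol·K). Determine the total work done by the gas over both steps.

13700 J

T₁ = P₁V₁/(nR) = 592×9.29/(1.33×8.314) = 497 K.
Step 1 — Isothermal: T stays 497 K; PV = const ⇒ V₂ = 24.6 L, P₂ = 223 kPa.
ΔU = 0 (ideal gas, T constant).
W = nRT ln(V₂/V₁) = 1.33×8.314×497×ln(2.65) = 5360 J.
Q = ΔU + W = 5360 J.
State after step 1: P = 223 kPa, V = 24.6 L, T = 497 K.
Step 2 — Isobaric: P stays 223 kPa; V/T = const ⇒ T₂ = 1250 K, V₂ = 61.9 L.
W = PΔV = 223×(61.9−24.6) kPa·L = 8320 J.
ΔU = nCvΔT = 1.33×20.8×(1250−497) = 20800 J.
Q = ΔU + W = nCpΔT = 29100 J.
Net over both steps: W = 13700 J, Q = 34500 J, ΔU = 20800 J.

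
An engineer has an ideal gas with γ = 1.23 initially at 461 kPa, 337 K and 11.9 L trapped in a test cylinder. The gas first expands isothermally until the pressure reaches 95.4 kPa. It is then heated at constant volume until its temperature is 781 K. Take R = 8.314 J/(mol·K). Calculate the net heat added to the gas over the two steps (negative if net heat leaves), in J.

40100 J

n = P₁V₁/(RT₁) = 461×11.9/(8.314×337) = 1.96 mol.
Step 1 — Isothermal: T stays 337 K; PV = const ⇒ V₂ = 57.5 L, P₂ = 95.4 kPa.
ΔU = 0 (ideal gas, T constant).
W = nRT ln(V₂/V₁) = 1.96×8.314×337×ln(4.83) = 8640 J.
Q = ΔU + W = 8640 J.
State after step 1: P = 95.4 kPa, V = 57.5 L, T = 337 K.
Step 2 — Isochoric: V stays 57.5 L; P/T = const ⇒ T₂ = 781 K, P₂ = 221 kPa.
W = 0 (no volume change).
ΔU = nCvΔT = 1.96×36.1×(781−337) = 31400 J.
Q = ΔU = 31400 J.
Net over both steps: W = 8640 J, Q = 40100 J, ΔU = 31400 J.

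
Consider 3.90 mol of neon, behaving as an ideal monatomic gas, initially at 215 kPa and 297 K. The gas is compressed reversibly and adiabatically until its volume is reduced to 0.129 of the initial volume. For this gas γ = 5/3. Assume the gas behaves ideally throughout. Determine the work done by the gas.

V₁ = nRT₁/P₁ = 3.90×8.314×297/215 = 44.8 L.
Adiabatic: TV^(γ−1) = const ⇒ T₂ = 297×(7.75)^0.667 = 1160 K; PV^γ = const ⇒ P₂ = 6530 kPa.
ΔU = nCvΔT = 3.90×12.5×(1160−297) = 42100 J.
Q = 0 for an adiabatic process, so W = −ΔU = -42100 J.

-42100 J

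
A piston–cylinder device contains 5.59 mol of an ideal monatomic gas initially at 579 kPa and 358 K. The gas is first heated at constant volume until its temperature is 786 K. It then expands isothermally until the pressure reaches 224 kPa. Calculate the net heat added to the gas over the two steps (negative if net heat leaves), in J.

93300 J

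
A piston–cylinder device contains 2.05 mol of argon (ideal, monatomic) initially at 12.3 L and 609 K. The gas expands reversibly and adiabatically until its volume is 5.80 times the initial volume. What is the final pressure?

P₁ = nRT₁/V₁ = 2.05×8.314×609/12.3 = 844 kPa.
Adiabatic: TV^(γ−1) = const ⇒ T₂ = 609×(0.172)^0.667 = 189 K; PV^γ = const ⇒ P₂ = 45.1 kPa.

45.1 kPa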